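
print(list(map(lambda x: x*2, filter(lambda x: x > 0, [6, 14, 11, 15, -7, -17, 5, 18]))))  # [12, 28, 22, 30, 10, 36]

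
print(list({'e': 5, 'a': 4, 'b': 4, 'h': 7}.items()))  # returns [('e', 5), ('a', 4), ('b', 4), ('h', 7)]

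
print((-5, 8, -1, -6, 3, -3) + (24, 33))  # (-5, 8, -1, -6, 3, -3, 24, 33)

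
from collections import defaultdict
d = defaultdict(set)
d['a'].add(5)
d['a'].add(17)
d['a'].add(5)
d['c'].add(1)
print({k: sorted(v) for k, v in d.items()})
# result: {'a': [5, 17], 'c': [1]}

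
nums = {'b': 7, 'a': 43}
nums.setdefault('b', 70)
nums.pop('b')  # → 7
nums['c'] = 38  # {'a': 43, 'c': 38}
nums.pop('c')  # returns 38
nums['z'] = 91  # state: {'a': 43, 'z': 91}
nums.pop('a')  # 43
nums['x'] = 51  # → {'z': 91, 'x': 51}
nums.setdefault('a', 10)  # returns 10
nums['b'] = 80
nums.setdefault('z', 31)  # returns 91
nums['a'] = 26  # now {'z': 91, 'x': 51, 'a': 26, 'b': 80}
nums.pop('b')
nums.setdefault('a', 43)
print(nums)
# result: {'z': 91, 'x': 51, 'a': 26}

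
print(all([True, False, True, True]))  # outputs False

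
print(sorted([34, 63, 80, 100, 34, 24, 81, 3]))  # [3, 24, 34, 34, 63, 80, 81, 100]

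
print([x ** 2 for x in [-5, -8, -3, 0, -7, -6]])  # [25, 64, 9, 0, 49, 36]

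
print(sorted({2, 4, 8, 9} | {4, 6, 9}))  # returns [2, 4, 6, 8, 9]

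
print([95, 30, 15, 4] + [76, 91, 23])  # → [95, 30, 15, 4, 76, 91, 23]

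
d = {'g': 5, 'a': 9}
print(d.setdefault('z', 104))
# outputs 104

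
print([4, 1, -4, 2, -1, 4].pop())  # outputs 4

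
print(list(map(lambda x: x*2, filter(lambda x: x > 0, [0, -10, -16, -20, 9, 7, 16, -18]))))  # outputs [18, 14, 32]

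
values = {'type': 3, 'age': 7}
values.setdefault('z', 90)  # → 90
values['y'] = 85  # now {'type': 3, 'age': 7, 'z': 90, 'y': 85}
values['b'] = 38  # {'type': 3, 'age': 7, 'z': 90, 'y': 85, 'b': 38}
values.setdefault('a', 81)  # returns 81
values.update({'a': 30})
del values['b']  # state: {'type': 3, 'age': 7, 'z': 90, 'y': 85, 'a': 30}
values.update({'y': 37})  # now {'type': 3, 'age': 7, 'z': 90, 'y': 37, 'a': 30}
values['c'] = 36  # {'type': 3, 'age': 7, 'z': 90, 'y': 37, 'a': 30, 'c': 36}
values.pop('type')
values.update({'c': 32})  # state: {'age': 7, 'z': 90, 'y': 37, 'a': 30, 'c': 32}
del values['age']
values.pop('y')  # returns 37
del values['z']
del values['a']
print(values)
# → {'c': 32}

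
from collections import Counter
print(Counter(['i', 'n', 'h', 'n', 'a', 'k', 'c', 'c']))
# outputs Counter({'n': 2, 'c': 2, 'i': 1, 'h': 1, 'a': 1, 'k': 1})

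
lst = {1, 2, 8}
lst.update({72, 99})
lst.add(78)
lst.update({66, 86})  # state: {1, 2, 8, 66, 72, 78, 86, 99}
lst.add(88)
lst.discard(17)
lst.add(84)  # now {1, 2, 8, 66, 72, 78, 84, 86, 88, 99}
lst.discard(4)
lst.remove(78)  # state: {1, 2, 8, 66, 72, 84, 86, 88, 99}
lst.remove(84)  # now {1, 2, 8, 66, 72, 86, 88, 99}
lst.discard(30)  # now {1, 2, 8, 66, 72, 86, 88, 99}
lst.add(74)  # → {1, 2, 8, 66, 72, 74, 86, 88, 99}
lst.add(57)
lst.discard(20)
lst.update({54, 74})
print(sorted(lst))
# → [1, 2, 8, 54, 57, 66, 72, 74, 86, 88, 99]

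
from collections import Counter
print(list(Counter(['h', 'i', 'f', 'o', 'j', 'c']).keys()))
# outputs ['h', 'i', 'f', 'o', 'j', 'c']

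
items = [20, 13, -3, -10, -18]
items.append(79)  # [20, 13, -3, -10, -18, 79]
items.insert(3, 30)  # [20, 13, -3, 30, -10, -18, 79]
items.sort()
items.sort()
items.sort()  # [-18, -10, -3, 13, 20, 30, 79]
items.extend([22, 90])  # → [-18, -10, -3, 13, 20, 30, 79, 22, 90]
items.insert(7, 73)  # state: [-18, -10, -3, 13, 20, 30, 79, 73, 22, 90]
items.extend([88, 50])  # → [-18, -10, -3, 13, 20, 30, 79, 73, 22, 90, 88, 50]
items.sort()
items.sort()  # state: [-18, -10, -3, 13, 20, 22, 30, 50, 73, 79, 88, 90]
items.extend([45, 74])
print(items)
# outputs [-18, -10, -3, 13, 20, 22, 30, 50, 73, 79, 88, 90, 45, 74]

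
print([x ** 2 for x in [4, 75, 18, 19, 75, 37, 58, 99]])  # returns [16, 5625, 324, 361, 5625, 1369, 3364, 9801]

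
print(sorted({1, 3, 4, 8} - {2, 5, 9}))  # [1, 3, 4, 8]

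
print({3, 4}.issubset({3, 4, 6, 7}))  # True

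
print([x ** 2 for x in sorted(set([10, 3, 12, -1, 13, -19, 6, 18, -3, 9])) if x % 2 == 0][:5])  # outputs [36, 100, 144, 324]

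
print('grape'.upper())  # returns GRAPE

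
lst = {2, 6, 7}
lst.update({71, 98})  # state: {2, 6, 7, 71, 98}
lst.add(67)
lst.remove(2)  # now {6, 7, 67, 71, 98}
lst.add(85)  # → {6, 7, 67, 71, 85, 98}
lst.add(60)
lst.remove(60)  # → {6, 7, 67, 71, 85, 98}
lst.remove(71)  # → {6, 7, 67, 85, 98}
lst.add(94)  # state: {6, 7, 67, 85, 94, 98}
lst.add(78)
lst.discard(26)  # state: {6, 7, 67, 78, 85, 94, 98}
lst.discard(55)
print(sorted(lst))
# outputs [6, 7, 67, 78, 85, 94, 98]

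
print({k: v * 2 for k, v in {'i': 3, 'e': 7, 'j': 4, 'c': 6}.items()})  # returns {'i': 6, 'e': 14, 'j': 8, 'c': 12}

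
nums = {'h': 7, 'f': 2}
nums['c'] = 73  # {'h': 7, 'f': 2, 'c': 73}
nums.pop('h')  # 7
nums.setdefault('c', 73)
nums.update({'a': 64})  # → {'f': 2, 'c': 73, 'a': 64}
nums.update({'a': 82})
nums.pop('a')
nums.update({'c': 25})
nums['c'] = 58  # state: {'f': 2, 'c': 58}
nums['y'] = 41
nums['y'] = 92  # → {'f': 2, 'c': 58, 'y': 92}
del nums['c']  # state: {'f': 2, 'y': 92}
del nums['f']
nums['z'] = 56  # {'y': 92, 'z': 56}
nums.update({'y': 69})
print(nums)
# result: {'y': 69, 'z': 56}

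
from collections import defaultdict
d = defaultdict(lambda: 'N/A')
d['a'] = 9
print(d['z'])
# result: N/A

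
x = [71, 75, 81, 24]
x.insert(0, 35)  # [35, 71, 75, 81, 24]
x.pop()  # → 24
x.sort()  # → [35, 71, 75, 81]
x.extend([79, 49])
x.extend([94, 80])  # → [35, 71, 75, 81, 79, 49, 94, 80]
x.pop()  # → 80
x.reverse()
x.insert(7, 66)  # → [94, 49, 79, 81, 75, 71, 35, 66]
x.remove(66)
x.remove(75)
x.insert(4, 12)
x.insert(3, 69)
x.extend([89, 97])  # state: [94, 49, 79, 69, 81, 12, 71, 35, 89, 97]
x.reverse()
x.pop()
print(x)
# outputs [97, 89, 35, 71, 12, 81, 69, 79, 49]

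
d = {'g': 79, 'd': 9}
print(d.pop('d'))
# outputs 9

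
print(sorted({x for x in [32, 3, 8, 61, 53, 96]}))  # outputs [3, 8, 32, 53, 61, 96]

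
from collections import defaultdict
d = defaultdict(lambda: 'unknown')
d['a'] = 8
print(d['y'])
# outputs unknown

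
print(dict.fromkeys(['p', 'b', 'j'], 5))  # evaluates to {'p': 5, 'b': 5, 'j': 5}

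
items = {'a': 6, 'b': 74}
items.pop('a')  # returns 6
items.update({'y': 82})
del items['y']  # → {'b': 74}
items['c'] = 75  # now {'b': 74, 'c': 75}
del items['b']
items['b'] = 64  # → {'c': 75, 'b': 64}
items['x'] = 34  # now {'c': 75, 'b': 64, 'x': 34}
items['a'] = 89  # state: {'c': 75, 'b': 64, 'x': 34, 'a': 89}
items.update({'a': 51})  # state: {'c': 75, 'b': 64, 'x': 34, 'a': 51}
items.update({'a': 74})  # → {'c': 75, 'b': 64, 'x': 34, 'a': 74}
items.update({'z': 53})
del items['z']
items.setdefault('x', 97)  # 34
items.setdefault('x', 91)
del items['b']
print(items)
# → {'c': 75, 'x': 34, 'a': 74}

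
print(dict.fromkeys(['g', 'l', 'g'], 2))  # {'g': 2, 'l': 2}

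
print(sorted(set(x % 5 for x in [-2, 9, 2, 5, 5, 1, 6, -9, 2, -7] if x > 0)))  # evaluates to [0, 1, 2, 4]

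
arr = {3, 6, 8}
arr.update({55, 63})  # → {3, 6, 8, 55, 63}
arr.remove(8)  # {3, 6, 55, 63}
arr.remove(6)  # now {3, 55, 63}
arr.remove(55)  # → {3, 63}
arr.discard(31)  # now {3, 63}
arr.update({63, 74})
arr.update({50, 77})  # {3, 50, 63, 74, 77}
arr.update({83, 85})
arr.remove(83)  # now {3, 50, 63, 74, 77, 85}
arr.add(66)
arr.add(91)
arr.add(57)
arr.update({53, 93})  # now {3, 50, 53, 57, 63, 66, 74, 77, 85, 91, 93}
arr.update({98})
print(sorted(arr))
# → [3, 50, 53, 57, 63, 66, 74, 77, 85, 91, 93, 98]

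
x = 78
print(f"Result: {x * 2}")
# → Result: 156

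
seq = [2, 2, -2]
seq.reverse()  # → [-2, 2, 2]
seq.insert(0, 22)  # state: [22, -2, 2, 2]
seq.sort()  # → [-2, 2, 2, 22]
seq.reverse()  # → [22, 2, 2, -2]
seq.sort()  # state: [-2, 2, 2, 22]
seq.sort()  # [-2, 2, 2, 22]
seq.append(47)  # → [-2, 2, 2, 22, 47]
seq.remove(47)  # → [-2, 2, 2, 22]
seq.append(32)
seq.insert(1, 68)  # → [-2, 68, 2, 2, 22, 32]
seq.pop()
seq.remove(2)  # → [-2, 68, 2, 22]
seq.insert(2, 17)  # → [-2, 68, 17, 2, 22]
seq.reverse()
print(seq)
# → [22, 2, 17, 68, -2]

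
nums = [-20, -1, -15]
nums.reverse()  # [-15, -1, -20]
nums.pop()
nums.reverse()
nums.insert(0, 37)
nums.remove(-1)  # [37, -15]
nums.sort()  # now [-15, 37]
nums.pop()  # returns 37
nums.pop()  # -15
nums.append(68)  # [68]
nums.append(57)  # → [68, 57]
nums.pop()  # 57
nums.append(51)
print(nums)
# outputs [68, 51]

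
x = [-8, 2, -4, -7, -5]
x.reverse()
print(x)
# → [-5, -7, -4, 2, -8]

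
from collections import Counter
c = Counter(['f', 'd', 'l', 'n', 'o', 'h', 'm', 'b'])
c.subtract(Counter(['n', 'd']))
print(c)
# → Counter({'f': 1, 'l': 1, 'o': 1, 'h': 1, 'm': 1, 'b': 1, 'd': 0, 'n': 0})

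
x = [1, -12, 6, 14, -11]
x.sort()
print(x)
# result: [-12, -11, 1, 6, 14]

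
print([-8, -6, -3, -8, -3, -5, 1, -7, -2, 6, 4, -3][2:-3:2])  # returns [-3, -3, 1, -2]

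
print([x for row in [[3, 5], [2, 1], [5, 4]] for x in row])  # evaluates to [3, 5, 2, 1, 5, 4]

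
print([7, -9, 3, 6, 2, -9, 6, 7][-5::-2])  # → [6, -9]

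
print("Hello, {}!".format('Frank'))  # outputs Hello, Frank!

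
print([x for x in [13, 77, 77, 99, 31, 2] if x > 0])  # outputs [13, 77, 77, 99, 31, 2]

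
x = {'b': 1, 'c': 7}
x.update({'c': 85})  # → {'b': 1, 'c': 85}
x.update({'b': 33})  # {'b': 33, 'c': 85}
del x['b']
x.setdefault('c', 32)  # 85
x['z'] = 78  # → {'c': 85, 'z': 78}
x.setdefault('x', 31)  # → 31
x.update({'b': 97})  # {'c': 85, 'z': 78, 'x': 31, 'b': 97}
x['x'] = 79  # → {'c': 85, 'z': 78, 'x': 79, 'b': 97}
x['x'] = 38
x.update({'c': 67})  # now {'c': 67, 'z': 78, 'x': 38, 'b': 97}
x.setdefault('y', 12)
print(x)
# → {'c': 67, 'z': 78, 'x': 38, 'b': 97, 'y': 12}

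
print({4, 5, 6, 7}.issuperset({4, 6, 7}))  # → True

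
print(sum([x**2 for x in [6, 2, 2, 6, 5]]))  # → 105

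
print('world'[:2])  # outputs wo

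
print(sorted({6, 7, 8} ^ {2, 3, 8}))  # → [2, 3, 6, 7]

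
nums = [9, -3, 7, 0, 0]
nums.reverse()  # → [0, 0, 7, -3, 9]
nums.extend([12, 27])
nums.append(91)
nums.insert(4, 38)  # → [0, 0, 7, -3, 38, 9, 12, 27, 91]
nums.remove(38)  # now [0, 0, 7, -3, 9, 12, 27, 91]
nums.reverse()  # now [91, 27, 12, 9, -3, 7, 0, 0]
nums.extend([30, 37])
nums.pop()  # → 37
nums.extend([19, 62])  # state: [91, 27, 12, 9, -3, 7, 0, 0, 30, 19, 62]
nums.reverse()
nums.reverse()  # [91, 27, 12, 9, -3, 7, 0, 0, 30, 19, 62]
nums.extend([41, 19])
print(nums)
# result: [91, 27, 12, 9, -3, 7, 0, 0, 30, 19, 62, 41, 19]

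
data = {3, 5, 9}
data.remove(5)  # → {3, 9}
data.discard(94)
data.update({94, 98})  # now {3, 9, 94, 98}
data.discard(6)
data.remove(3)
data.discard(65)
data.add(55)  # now {9, 55, 94, 98}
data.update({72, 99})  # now {9, 55, 72, 94, 98, 99}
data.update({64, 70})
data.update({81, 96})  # {9, 55, 64, 70, 72, 81, 94, 96, 98, 99}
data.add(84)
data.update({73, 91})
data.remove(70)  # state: {9, 55, 64, 72, 73, 81, 84, 91, 94, 96, 98, 99}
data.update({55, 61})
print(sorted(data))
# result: [9, 55, 61, 64, 72, 73, 81, 84, 91, 94, 96, 98, 99]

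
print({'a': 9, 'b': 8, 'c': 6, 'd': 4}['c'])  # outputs 6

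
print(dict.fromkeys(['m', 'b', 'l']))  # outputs {'m': None, 'b': None, 'l': None}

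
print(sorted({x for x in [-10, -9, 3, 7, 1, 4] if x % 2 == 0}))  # [-10, 4]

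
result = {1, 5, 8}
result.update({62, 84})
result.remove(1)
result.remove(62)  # {5, 8, 84}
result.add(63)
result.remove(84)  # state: {5, 8, 63}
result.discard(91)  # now {5, 8, 63}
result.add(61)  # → {5, 8, 61, 63}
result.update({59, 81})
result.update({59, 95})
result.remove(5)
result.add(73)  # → {8, 59, 61, 63, 73, 81, 95}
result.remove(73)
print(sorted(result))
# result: [8, 59, 61, 63, 81, 95]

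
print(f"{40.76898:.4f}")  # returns 40.7690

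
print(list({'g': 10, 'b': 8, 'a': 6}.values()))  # [10, 8, 6]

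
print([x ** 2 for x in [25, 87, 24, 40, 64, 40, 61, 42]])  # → [625, 7569, 576, 1600, 4096, 1600, 3721, 1764]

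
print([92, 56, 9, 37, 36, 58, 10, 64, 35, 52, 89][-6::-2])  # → [58, 37, 56]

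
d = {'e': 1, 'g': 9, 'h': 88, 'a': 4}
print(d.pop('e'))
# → 1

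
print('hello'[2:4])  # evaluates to ll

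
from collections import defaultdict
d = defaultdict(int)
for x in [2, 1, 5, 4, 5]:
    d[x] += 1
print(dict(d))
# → {2: 1, 1: 1, 5: 2, 4: 1}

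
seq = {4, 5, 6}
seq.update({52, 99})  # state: {4, 5, 6, 52, 99}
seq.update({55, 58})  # {4, 5, 6, 52, 55, 58, 99}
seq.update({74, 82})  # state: {4, 5, 6, 52, 55, 58, 74, 82, 99}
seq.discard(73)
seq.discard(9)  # {4, 5, 6, 52, 55, 58, 74, 82, 99}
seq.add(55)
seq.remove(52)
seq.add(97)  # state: {4, 5, 6, 55, 58, 74, 82, 97, 99}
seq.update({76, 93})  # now {4, 5, 6, 55, 58, 74, 76, 82, 93, 97, 99}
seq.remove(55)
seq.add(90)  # {4, 5, 6, 58, 74, 76, 82, 90, 93, 97, 99}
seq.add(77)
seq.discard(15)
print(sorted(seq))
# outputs [4, 5, 6, 58, 74, 76, 77, 82, 90, 93, 97, 99]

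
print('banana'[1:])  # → anana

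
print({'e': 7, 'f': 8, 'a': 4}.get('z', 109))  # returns 109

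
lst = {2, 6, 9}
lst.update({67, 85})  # {2, 6, 9, 67, 85}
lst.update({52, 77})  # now {2, 6, 9, 52, 67, 77, 85}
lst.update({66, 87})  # {2, 6, 9, 52, 66, 67, 77, 85, 87}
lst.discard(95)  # {2, 6, 9, 52, 66, 67, 77, 85, 87}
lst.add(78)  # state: {2, 6, 9, 52, 66, 67, 77, 78, 85, 87}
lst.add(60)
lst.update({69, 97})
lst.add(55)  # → {2, 6, 9, 52, 55, 60, 66, 67, 69, 77, 78, 85, 87, 97}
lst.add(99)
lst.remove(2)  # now {6, 9, 52, 55, 60, 66, 67, 69, 77, 78, 85, 87, 97, 99}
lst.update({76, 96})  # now {6, 9, 52, 55, 60, 66, 67, 69, 76, 77, 78, 85, 87, 96, 97, 99}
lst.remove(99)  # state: {6, 9, 52, 55, 60, 66, 67, 69, 76, 77, 78, 85, 87, 96, 97}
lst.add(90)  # {6, 9, 52, 55, 60, 66, 67, 69, 76, 77, 78, 85, 87, 90, 96, 97}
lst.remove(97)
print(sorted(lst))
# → [6, 9, 52, 55, 60, 66, 67, 69, 76, 77, 78, 85, 87, 90, 96]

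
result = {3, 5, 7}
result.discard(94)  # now {3, 5, 7}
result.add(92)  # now {3, 5, 7, 92}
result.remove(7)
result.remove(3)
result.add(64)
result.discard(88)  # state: {5, 64, 92}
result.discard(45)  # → {5, 64, 92}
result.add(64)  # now {5, 64, 92}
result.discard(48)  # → {5, 64, 92}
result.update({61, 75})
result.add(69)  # {5, 61, 64, 69, 75, 92}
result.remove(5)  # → {61, 64, 69, 75, 92}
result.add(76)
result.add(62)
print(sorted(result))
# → [61, 62, 64, 69, 75, 76, 92]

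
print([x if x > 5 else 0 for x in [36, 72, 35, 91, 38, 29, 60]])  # [36, 72, 35, 91, 38, 29, 60]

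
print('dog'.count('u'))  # 0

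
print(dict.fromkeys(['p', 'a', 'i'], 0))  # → {'p': 0, 'a': 0, 'i': 0}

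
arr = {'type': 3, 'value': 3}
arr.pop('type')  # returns 3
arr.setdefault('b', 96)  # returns 96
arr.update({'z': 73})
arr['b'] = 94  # {'value': 3, 'b': 94, 'z': 73}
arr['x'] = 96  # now {'value': 3, 'b': 94, 'z': 73, 'x': 96}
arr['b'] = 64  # {'value': 3, 'b': 64, 'z': 73, 'x': 96}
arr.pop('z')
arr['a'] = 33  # {'value': 3, 'b': 64, 'x': 96, 'a': 33}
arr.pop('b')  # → 64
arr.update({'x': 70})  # {'value': 3, 'x': 70, 'a': 33}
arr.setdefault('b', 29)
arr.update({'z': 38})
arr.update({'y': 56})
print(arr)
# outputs {'value': 3, 'x': 70, 'a': 33, 'b': 29, 'z': 38, 'y': 56}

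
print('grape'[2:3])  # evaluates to a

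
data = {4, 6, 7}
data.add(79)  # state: {4, 6, 7, 79}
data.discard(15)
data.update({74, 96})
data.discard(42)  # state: {4, 6, 7, 74, 79, 96}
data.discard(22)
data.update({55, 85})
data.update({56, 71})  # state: {4, 6, 7, 55, 56, 71, 74, 79, 85, 96}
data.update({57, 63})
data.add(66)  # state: {4, 6, 7, 55, 56, 57, 63, 66, 71, 74, 79, 85, 96}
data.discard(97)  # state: {4, 6, 7, 55, 56, 57, 63, 66, 71, 74, 79, 85, 96}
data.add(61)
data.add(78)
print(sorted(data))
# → [4, 6, 7, 55, 56, 57, 61, 63, 66, 71, 74, 78, 79, 85, 96]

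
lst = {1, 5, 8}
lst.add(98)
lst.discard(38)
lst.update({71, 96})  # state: {1, 5, 8, 71, 96, 98}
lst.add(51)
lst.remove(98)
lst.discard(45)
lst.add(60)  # {1, 5, 8, 51, 60, 71, 96}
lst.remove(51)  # {1, 5, 8, 60, 71, 96}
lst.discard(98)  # {1, 5, 8, 60, 71, 96}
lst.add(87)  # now {1, 5, 8, 60, 71, 87, 96}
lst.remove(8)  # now {1, 5, 60, 71, 87, 96}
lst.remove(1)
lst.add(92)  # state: {5, 60, 71, 87, 92, 96}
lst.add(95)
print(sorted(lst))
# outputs [5, 60, 71, 87, 92, 95, 96]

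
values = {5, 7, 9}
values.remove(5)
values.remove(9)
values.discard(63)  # {7}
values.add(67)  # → {7, 67}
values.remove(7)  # {67}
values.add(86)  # {67, 86}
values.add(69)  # {67, 69, 86}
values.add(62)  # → {62, 67, 69, 86}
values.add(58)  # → {58, 62, 67, 69, 86}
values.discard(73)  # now {58, 62, 67, 69, 86}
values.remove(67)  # {58, 62, 69, 86}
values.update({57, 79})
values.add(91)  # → {57, 58, 62, 69, 79, 86, 91}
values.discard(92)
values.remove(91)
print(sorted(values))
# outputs [57, 58, 62, 69, 79, 86]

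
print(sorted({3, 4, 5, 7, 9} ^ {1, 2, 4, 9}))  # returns [1, 2, 3, 5, 7]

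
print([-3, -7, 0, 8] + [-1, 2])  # [-3, -7, 0, 8, -1, 2]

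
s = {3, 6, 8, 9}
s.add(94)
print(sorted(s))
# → [3, 6, 8, 9, 94]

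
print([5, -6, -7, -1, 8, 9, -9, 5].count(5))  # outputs 2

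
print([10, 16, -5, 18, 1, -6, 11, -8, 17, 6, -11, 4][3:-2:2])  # [18, -6, -8, 6]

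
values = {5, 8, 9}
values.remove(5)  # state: {8, 9}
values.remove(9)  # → {8}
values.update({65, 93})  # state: {8, 65, 93}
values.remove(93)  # {8, 65}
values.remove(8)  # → {65}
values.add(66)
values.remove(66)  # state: {65}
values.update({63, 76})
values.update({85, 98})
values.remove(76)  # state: {63, 65, 85, 98}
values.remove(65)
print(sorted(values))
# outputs [63, 85, 98]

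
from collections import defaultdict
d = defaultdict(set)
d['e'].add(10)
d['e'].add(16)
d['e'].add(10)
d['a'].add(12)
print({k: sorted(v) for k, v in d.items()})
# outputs {'e': [10, 16], 'a': [12]}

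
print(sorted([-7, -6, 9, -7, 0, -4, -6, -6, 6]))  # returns [-7, -7, -6, -6, -6, -4, 0, 6, 9]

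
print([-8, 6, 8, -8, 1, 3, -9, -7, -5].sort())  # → None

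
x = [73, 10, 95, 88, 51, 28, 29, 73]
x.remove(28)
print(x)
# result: [73, 10, 95, 88, 51, 29, 73]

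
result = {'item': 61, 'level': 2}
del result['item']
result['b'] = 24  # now {'level': 2, 'b': 24}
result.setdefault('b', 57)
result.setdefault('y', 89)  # 89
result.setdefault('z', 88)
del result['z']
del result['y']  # {'level': 2, 'b': 24}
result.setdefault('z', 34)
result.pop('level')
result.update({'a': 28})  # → {'b': 24, 'z': 34, 'a': 28}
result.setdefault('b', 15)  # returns 24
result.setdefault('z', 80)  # 34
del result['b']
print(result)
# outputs {'z': 34, 'a': 28}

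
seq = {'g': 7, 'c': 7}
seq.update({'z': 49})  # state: {'g': 7, 'c': 7, 'z': 49}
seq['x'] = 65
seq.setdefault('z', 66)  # 49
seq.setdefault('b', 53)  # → 53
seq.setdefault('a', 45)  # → 45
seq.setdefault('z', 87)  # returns 49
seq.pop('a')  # 45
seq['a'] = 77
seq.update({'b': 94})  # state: {'g': 7, 'c': 7, 'z': 49, 'x': 65, 'b': 94, 'a': 77}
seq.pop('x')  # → 65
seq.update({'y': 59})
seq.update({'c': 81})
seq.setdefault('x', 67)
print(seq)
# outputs {'g': 7, 'c': 81, 'z': 49, 'b': 94, 'a': 77, 'y': 59, 'x': 67}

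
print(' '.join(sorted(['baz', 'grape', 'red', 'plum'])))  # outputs baz grape plum red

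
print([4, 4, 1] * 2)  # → [4, 4, 1, 4, 4, 1]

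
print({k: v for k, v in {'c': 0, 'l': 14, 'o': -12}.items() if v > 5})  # {'l': 14}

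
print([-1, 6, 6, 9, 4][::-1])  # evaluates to [4, 9, 6, 6, -1]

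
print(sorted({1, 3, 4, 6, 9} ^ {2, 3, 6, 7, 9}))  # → [1, 2, 4, 7]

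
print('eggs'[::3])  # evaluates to es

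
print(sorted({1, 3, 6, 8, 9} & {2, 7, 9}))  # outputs [9]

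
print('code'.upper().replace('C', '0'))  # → 0ODE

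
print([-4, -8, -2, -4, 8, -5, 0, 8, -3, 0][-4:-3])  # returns [0]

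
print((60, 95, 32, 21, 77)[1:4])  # (95, 32, 21)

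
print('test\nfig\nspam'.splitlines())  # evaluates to ['test', 'fig', 'spam']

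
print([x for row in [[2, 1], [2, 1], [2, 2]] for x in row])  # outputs [2, 1, 2, 1, 2, 2]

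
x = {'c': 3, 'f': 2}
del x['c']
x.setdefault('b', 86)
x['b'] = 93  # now {'f': 2, 'b': 93}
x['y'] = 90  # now {'f': 2, 'b': 93, 'y': 90}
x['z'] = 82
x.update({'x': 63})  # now {'f': 2, 'b': 93, 'y': 90, 'z': 82, 'x': 63}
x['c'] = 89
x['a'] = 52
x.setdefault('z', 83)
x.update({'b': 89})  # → {'f': 2, 'b': 89, 'y': 90, 'z': 82, 'x': 63, 'c': 89, 'a': 52}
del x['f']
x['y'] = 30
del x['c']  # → {'b': 89, 'y': 30, 'z': 82, 'x': 63, 'a': 52}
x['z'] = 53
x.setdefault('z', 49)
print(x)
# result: {'b': 89, 'y': 30, 'z': 53, 'x': 63, 'a': 52}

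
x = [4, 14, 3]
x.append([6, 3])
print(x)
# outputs [4, 14, 3, [6, 3]]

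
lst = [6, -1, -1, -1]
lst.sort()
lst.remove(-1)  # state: [-1, -1, 6]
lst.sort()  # [-1, -1, 6]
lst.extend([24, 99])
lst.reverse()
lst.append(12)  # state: [99, 24, 6, -1, -1, 12]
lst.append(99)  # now [99, 24, 6, -1, -1, 12, 99]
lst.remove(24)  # [99, 6, -1, -1, 12, 99]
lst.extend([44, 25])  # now [99, 6, -1, -1, 12, 99, 44, 25]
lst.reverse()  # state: [25, 44, 99, 12, -1, -1, 6, 99]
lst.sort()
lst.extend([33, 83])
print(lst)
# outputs [-1, -1, 6, 12, 25, 44, 99, 99, 33, 83]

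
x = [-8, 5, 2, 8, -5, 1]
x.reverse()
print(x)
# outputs [1, -5, 8, 2, 5, -8]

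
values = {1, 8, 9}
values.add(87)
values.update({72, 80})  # {1, 8, 9, 72, 80, 87}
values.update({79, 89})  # {1, 8, 9, 72, 79, 80, 87, 89}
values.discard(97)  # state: {1, 8, 9, 72, 79, 80, 87, 89}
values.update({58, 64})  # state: {1, 8, 9, 58, 64, 72, 79, 80, 87, 89}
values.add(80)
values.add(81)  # {1, 8, 9, 58, 64, 72, 79, 80, 81, 87, 89}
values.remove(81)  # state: {1, 8, 9, 58, 64, 72, 79, 80, 87, 89}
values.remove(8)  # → {1, 9, 58, 64, 72, 79, 80, 87, 89}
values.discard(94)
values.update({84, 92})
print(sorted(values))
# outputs [1, 9, 58, 64, 72, 79, 80, 84, 87, 89, 92]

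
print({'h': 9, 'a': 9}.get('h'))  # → 9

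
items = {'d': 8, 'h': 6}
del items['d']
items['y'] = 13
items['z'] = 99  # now {'h': 6, 'y': 13, 'z': 99}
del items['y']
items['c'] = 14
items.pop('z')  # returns 99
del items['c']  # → {'h': 6}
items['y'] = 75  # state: {'h': 6, 'y': 75}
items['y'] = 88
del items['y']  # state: {'h': 6}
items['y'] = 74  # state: {'h': 6, 'y': 74}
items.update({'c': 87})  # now {'h': 6, 'y': 74, 'c': 87}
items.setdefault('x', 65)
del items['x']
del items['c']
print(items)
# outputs {'h': 6, 'y': 74}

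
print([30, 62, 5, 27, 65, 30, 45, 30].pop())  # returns 30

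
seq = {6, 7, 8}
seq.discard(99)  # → {6, 7, 8}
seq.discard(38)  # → {6, 7, 8}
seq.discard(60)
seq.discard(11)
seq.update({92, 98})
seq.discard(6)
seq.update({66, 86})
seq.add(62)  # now {7, 8, 62, 66, 86, 92, 98}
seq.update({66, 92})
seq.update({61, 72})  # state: {7, 8, 61, 62, 66, 72, 86, 92, 98}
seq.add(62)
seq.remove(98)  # {7, 8, 61, 62, 66, 72, 86, 92}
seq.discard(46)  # {7, 8, 61, 62, 66, 72, 86, 92}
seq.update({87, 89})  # {7, 8, 61, 62, 66, 72, 86, 87, 89, 92}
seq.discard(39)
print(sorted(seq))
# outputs [7, 8, 61, 62, 66, 72, 86, 87, 89, 92]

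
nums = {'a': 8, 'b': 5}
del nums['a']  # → {'b': 5}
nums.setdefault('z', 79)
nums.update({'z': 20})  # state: {'b': 5, 'z': 20}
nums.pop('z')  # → 20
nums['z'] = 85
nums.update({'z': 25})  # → {'b': 5, 'z': 25}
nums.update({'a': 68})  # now {'b': 5, 'z': 25, 'a': 68}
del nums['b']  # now {'z': 25, 'a': 68}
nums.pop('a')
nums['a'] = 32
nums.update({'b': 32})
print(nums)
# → {'z': 25, 'a': 32, 'b': 32}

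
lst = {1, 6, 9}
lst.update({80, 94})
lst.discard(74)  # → {1, 6, 9, 80, 94}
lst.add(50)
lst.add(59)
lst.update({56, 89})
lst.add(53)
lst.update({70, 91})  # {1, 6, 9, 50, 53, 56, 59, 70, 80, 89, 91, 94}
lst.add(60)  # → {1, 6, 9, 50, 53, 56, 59, 60, 70, 80, 89, 91, 94}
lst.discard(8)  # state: {1, 6, 9, 50, 53, 56, 59, 60, 70, 80, 89, 91, 94}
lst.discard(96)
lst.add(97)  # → {1, 6, 9, 50, 53, 56, 59, 60, 70, 80, 89, 91, 94, 97}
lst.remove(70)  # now {1, 6, 9, 50, 53, 56, 59, 60, 80, 89, 91, 94, 97}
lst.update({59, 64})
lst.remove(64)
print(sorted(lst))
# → [1, 6, 9, 50, 53, 56, 59, 60, 80, 89, 91, 94, 97]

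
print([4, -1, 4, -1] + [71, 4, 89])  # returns [4, -1, 4, -1, 71, 4, 89]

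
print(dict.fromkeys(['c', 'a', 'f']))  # {'c': None, 'a': None, 'f': None}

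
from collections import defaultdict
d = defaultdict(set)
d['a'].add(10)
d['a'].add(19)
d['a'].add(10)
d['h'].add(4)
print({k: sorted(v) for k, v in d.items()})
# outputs {'a': [10, 19], 'h': [4]}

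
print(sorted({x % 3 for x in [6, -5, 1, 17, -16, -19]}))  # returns [0, 1, 2]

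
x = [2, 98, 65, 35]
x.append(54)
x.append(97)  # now [2, 98, 65, 35, 54, 97]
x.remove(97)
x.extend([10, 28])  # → [2, 98, 65, 35, 54, 10, 28]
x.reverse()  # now [28, 10, 54, 35, 65, 98, 2]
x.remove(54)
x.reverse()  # [2, 98, 65, 35, 10, 28]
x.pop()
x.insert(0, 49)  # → [49, 2, 98, 65, 35, 10]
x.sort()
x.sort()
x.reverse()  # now [98, 65, 49, 35, 10, 2]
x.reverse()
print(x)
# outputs [2, 10, 35, 49, 65, 98]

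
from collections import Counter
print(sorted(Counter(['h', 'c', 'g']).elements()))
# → ['c', 'g', 'h']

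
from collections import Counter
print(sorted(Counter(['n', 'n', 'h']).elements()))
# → ['h', 'n', 'n']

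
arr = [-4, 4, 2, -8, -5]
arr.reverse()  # [-5, -8, 2, 4, -4]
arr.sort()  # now [-8, -5, -4, 2, 4]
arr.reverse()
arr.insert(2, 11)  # [4, 2, 11, -4, -5, -8]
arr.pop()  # -8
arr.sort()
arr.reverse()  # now [11, 4, 2, -4, -5]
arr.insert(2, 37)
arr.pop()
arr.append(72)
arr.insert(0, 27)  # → [27, 11, 4, 37, 2, -4, 72]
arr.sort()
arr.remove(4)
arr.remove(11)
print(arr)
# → [-4, 2, 27, 37, 72]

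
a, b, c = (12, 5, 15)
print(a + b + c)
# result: 32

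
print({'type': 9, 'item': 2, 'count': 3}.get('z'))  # None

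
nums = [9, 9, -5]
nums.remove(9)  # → [9, -5]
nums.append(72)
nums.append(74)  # [9, -5, 72, 74]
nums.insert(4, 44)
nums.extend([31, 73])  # [9, -5, 72, 74, 44, 31, 73]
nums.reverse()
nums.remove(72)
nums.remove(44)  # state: [73, 31, 74, -5, 9]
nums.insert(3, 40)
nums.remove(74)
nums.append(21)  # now [73, 31, 40, -5, 9, 21]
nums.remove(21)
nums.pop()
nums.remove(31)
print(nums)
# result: [73, 40, -5]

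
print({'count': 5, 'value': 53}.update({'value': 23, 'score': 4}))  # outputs None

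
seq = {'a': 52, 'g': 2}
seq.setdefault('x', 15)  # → 15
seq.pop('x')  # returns 15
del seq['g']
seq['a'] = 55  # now {'a': 55}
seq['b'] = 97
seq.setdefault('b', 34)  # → 97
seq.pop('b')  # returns 97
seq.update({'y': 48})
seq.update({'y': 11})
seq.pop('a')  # 55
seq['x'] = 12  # {'y': 11, 'x': 12}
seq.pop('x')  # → 12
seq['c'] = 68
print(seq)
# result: {'y': 11, 'c': 68}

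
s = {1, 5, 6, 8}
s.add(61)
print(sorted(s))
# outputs [1, 5, 6, 8, 61]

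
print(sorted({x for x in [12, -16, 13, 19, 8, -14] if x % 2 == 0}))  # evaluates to [-16, -14, 8, 12]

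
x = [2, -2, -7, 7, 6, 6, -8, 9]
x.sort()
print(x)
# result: [-8, -7, -2, 2, 6, 6, 7, 9]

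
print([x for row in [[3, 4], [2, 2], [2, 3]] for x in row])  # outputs [3, 4, 2, 2, 2, 3]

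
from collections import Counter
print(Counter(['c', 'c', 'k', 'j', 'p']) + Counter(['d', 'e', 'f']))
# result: Counter({'c': 2, 'k': 1, 'j': 1, 'p': 1, 'd': 1, 'e': 1, 'f': 1})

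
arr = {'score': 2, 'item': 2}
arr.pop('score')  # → 2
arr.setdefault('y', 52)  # 52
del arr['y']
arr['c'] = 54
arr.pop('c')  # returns 54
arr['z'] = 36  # {'item': 2, 'z': 36}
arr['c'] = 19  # {'item': 2, 'z': 36, 'c': 19}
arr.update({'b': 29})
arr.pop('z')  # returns 36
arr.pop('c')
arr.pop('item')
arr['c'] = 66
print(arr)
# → {'b': 29, 'c': 66}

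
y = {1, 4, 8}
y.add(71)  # {1, 4, 8, 71}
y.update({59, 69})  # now {1, 4, 8, 59, 69, 71}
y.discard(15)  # {1, 4, 8, 59, 69, 71}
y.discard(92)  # {1, 4, 8, 59, 69, 71}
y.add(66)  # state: {1, 4, 8, 59, 66, 69, 71}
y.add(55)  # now {1, 4, 8, 55, 59, 66, 69, 71}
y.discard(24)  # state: {1, 4, 8, 55, 59, 66, 69, 71}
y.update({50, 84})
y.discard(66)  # {1, 4, 8, 50, 55, 59, 69, 71, 84}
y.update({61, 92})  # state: {1, 4, 8, 50, 55, 59, 61, 69, 71, 84, 92}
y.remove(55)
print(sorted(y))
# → [1, 4, 8, 50, 59, 61, 69, 71, 84, 92]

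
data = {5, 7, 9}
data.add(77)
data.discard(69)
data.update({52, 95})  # {5, 7, 9, 52, 77, 95}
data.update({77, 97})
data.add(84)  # {5, 7, 9, 52, 77, 84, 95, 97}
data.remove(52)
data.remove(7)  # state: {5, 9, 77, 84, 95, 97}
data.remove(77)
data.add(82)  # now {5, 9, 82, 84, 95, 97}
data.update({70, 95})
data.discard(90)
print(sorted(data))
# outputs [5, 9, 70, 82, 84, 95, 97]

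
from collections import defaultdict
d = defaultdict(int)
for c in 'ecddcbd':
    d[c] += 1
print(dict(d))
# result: {'e': 1, 'c': 2, 'd': 3, 'b': 1}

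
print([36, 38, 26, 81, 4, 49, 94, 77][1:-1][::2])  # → [38, 81, 49]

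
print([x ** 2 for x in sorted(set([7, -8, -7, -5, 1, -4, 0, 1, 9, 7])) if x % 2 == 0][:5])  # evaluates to [64, 16, 0]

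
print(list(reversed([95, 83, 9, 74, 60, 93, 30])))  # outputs [30, 93, 60, 74, 9, 83, 95]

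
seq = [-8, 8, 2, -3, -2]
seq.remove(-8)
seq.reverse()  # [-2, -3, 2, 8]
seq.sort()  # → [-3, -2, 2, 8]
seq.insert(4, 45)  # [-3, -2, 2, 8, 45]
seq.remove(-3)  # [-2, 2, 8, 45]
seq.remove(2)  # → [-2, 8, 45]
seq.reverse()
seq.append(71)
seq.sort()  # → [-2, 8, 45, 71]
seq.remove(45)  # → [-2, 8, 71]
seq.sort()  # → [-2, 8, 71]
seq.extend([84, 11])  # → [-2, 8, 71, 84, 11]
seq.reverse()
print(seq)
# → [11, 84, 71, 8, -2]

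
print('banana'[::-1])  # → ananab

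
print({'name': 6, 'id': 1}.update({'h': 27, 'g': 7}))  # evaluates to None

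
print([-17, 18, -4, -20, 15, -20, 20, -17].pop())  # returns -17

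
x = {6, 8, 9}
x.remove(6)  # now {8, 9}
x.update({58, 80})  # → {8, 9, 58, 80}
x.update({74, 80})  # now {8, 9, 58, 74, 80}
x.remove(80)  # {8, 9, 58, 74}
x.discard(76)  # {8, 9, 58, 74}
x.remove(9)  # {8, 58, 74}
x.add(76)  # {8, 58, 74, 76}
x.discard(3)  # {8, 58, 74, 76}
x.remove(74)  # {8, 58, 76}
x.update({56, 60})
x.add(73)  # {8, 56, 58, 60, 73, 76}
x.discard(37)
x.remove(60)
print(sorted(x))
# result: [8, 56, 58, 73, 76]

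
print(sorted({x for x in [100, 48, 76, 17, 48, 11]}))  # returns [11, 17, 48, 76, 100]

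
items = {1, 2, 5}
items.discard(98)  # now {1, 2, 5}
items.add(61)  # {1, 2, 5, 61}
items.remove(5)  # {1, 2, 61}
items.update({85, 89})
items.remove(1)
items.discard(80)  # {2, 61, 85, 89}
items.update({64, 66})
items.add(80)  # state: {2, 61, 64, 66, 80, 85, 89}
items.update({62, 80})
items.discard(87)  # {2, 61, 62, 64, 66, 80, 85, 89}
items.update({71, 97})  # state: {2, 61, 62, 64, 66, 71, 80, 85, 89, 97}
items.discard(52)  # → {2, 61, 62, 64, 66, 71, 80, 85, 89, 97}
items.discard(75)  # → {2, 61, 62, 64, 66, 71, 80, 85, 89, 97}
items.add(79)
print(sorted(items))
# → [2, 61, 62, 64, 66, 71, 79, 80, 85, 89, 97]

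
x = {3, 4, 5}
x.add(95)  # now {3, 4, 5, 95}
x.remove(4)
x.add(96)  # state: {3, 5, 95, 96}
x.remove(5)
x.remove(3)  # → {95, 96}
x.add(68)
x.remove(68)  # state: {95, 96}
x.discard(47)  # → {95, 96}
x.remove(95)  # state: {96}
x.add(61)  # {61, 96}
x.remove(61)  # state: {96}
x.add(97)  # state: {96, 97}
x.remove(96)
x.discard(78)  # {97}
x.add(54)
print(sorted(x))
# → [54, 97]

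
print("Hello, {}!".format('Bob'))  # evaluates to Hello, Bob!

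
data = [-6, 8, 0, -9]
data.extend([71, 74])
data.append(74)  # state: [-6, 8, 0, -9, 71, 74, 74]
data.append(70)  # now [-6, 8, 0, -9, 71, 74, 74, 70]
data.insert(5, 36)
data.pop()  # 70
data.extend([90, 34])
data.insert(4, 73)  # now [-6, 8, 0, -9, 73, 71, 36, 74, 74, 90, 34]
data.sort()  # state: [-9, -6, 0, 8, 34, 36, 71, 73, 74, 74, 90]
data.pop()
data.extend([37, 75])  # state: [-9, -6, 0, 8, 34, 36, 71, 73, 74, 74, 37, 75]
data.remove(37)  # [-9, -6, 0, 8, 34, 36, 71, 73, 74, 74, 75]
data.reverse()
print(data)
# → [75, 74, 74, 73, 71, 36, 34, 8, 0, -6, -9]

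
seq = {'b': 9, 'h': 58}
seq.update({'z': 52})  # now {'b': 9, 'h': 58, 'z': 52}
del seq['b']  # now {'h': 58, 'z': 52}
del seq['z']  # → {'h': 58}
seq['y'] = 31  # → {'h': 58, 'y': 31}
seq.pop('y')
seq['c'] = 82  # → {'h': 58, 'c': 82}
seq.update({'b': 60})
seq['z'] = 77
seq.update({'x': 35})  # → {'h': 58, 'c': 82, 'b': 60, 'z': 77, 'x': 35}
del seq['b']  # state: {'h': 58, 'c': 82, 'z': 77, 'x': 35}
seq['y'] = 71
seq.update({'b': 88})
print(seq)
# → {'h': 58, 'c': 82, 'z': 77, 'x': 35, 'y': 71, 'b': 88}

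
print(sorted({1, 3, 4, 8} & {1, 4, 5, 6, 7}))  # [1, 4]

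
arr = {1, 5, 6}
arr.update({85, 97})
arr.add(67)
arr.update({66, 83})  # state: {1, 5, 6, 66, 67, 83, 85, 97}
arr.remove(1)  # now {5, 6, 66, 67, 83, 85, 97}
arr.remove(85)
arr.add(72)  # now {5, 6, 66, 67, 72, 83, 97}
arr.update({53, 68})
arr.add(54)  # {5, 6, 53, 54, 66, 67, 68, 72, 83, 97}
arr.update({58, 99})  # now {5, 6, 53, 54, 58, 66, 67, 68, 72, 83, 97, 99}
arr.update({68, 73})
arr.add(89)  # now {5, 6, 53, 54, 58, 66, 67, 68, 72, 73, 83, 89, 97, 99}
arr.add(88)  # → {5, 6, 53, 54, 58, 66, 67, 68, 72, 73, 83, 88, 89, 97, 99}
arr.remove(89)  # {5, 6, 53, 54, 58, 66, 67, 68, 72, 73, 83, 88, 97, 99}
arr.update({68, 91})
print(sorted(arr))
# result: [5, 6, 53, 54, 58, 66, 67, 68, 72, 73, 83, 88, 91, 97, 99]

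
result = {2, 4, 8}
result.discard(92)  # {2, 4, 8}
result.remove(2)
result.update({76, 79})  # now {4, 8, 76, 79}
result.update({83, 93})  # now {4, 8, 76, 79, 83, 93}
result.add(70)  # {4, 8, 70, 76, 79, 83, 93}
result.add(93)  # {4, 8, 70, 76, 79, 83, 93}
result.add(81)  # {4, 8, 70, 76, 79, 81, 83, 93}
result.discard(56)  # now {4, 8, 70, 76, 79, 81, 83, 93}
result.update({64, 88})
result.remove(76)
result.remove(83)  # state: {4, 8, 64, 70, 79, 81, 88, 93}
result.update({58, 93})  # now {4, 8, 58, 64, 70, 79, 81, 88, 93}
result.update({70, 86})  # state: {4, 8, 58, 64, 70, 79, 81, 86, 88, 93}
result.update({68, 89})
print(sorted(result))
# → [4, 8, 58, 64, 68, 70, 79, 81, 86, 88, 89, 93]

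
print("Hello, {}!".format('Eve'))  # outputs Hello, Eve!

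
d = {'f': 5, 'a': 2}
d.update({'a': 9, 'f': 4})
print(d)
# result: {'f': 4, 'a': 9}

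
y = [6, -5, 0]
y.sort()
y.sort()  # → [-5, 0, 6]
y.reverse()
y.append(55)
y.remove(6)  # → [0, -5, 55]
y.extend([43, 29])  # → [0, -5, 55, 43, 29]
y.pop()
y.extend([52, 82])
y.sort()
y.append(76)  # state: [-5, 0, 43, 52, 55, 82, 76]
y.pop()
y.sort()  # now [-5, 0, 43, 52, 55, 82]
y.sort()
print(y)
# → [-5, 0, 43, 52, 55, 82]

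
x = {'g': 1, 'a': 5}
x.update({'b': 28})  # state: {'g': 1, 'a': 5, 'b': 28}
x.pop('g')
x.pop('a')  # 5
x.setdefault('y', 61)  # 61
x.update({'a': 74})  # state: {'b': 28, 'y': 61, 'a': 74}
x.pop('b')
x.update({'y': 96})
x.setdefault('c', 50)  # 50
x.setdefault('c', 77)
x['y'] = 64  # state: {'y': 64, 'a': 74, 'c': 50}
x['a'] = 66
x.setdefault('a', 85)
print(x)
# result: {'y': 64, 'a': 66, 'c': 50}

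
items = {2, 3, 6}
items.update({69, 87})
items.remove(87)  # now {2, 3, 6, 69}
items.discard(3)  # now {2, 6, 69}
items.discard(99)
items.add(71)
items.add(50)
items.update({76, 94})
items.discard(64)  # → {2, 6, 50, 69, 71, 76, 94}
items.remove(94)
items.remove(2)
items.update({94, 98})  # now {6, 50, 69, 71, 76, 94, 98}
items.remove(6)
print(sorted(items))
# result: [50, 69, 71, 76, 94, 98]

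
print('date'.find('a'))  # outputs 1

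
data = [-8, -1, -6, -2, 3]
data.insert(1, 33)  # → [-8, 33, -1, -6, -2, 3]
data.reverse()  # [3, -2, -6, -1, 33, -8]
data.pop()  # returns -8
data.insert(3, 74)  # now [3, -2, -6, 74, -1, 33]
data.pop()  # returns 33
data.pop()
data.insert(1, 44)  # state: [3, 44, -2, -6, 74]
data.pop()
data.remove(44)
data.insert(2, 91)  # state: [3, -2, 91, -6]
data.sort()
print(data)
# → [-6, -2, 3, 91]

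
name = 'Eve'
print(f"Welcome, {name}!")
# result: Welcome, Eve!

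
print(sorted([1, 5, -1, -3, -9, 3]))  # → [-9, -3, -1, 1, 3, 5]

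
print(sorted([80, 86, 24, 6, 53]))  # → [6, 24, 53, 80, 86]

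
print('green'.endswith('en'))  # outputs True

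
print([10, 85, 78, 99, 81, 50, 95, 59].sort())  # None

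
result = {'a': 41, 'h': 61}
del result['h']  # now {'a': 41}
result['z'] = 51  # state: {'a': 41, 'z': 51}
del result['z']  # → {'a': 41}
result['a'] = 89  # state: {'a': 89}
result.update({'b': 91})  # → {'a': 89, 'b': 91}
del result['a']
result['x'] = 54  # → {'b': 91, 'x': 54}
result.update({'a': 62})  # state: {'b': 91, 'x': 54, 'a': 62}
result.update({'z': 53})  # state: {'b': 91, 'x': 54, 'a': 62, 'z': 53}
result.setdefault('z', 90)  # 53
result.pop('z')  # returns 53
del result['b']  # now {'x': 54, 'a': 62}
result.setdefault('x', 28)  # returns 54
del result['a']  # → {'x': 54}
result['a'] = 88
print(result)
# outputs {'x': 54, 'a': 88}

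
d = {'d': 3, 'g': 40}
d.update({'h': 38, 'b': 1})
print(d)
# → {'d': 3, 'g': 40, 'h': 38, 'b': 1}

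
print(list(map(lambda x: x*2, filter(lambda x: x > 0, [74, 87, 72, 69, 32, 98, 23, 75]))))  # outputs [148, 174, 144, 138, 64, 196, 46, 150]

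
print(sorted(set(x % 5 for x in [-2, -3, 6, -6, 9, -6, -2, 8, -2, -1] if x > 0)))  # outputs [1, 3, 4]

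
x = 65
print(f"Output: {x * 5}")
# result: Output: 325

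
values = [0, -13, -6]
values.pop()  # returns -6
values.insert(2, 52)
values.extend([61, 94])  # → [0, -13, 52, 61, 94]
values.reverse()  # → [94, 61, 52, -13, 0]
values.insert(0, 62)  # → [62, 94, 61, 52, -13, 0]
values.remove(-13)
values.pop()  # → 0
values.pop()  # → 52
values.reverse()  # [61, 94, 62]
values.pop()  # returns 62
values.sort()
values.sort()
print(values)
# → [61, 94]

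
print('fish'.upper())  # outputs FISH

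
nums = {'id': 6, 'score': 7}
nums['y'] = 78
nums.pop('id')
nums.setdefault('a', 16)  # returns 16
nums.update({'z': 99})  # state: {'score': 7, 'y': 78, 'a': 16, 'z': 99}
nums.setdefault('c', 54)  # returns 54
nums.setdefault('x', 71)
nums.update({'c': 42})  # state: {'score': 7, 'y': 78, 'a': 16, 'z': 99, 'c': 42, 'x': 71}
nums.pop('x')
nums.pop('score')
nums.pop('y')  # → 78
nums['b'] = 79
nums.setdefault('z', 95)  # 99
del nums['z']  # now {'a': 16, 'c': 42, 'b': 79}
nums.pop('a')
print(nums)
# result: {'c': 42, 'b': 79}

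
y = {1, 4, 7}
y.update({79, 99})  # {1, 4, 7, 79, 99}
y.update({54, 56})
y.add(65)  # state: {1, 4, 7, 54, 56, 65, 79, 99}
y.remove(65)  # {1, 4, 7, 54, 56, 79, 99}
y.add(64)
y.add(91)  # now {1, 4, 7, 54, 56, 64, 79, 91, 99}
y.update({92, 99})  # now {1, 4, 7, 54, 56, 64, 79, 91, 92, 99}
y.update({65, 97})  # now {1, 4, 7, 54, 56, 64, 65, 79, 91, 92, 97, 99}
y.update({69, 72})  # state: {1, 4, 7, 54, 56, 64, 65, 69, 72, 79, 91, 92, 97, 99}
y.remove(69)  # {1, 4, 7, 54, 56, 64, 65, 72, 79, 91, 92, 97, 99}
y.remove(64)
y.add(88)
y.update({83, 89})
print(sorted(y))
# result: [1, 4, 7, 54, 56, 65, 72, 79, 83, 88, 89, 91, 92, 97, 99]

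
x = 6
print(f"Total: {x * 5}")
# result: Total: 30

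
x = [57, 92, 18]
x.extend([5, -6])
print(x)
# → [57, 92, 18, 5, -6]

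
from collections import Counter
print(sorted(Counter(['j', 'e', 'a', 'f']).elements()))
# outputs ['a', 'e', 'f', 'j']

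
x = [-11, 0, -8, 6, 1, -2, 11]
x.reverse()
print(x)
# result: [11, -2, 1, 6, -8, 0, -11]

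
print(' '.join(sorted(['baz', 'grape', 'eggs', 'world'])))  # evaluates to baz eggs grape world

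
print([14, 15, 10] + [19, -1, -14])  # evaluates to [14, 15, 10, 19, -1, -14]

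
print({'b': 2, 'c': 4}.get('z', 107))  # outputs 107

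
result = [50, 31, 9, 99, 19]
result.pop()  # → 19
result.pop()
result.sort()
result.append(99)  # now [9, 31, 50, 99]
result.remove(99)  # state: [9, 31, 50]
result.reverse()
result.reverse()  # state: [9, 31, 50]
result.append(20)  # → [9, 31, 50, 20]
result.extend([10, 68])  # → [9, 31, 50, 20, 10, 68]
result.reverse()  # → [68, 10, 20, 50, 31, 9]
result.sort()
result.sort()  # [9, 10, 20, 31, 50, 68]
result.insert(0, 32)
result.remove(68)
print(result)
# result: [32, 9, 10, 20, 31, 50]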